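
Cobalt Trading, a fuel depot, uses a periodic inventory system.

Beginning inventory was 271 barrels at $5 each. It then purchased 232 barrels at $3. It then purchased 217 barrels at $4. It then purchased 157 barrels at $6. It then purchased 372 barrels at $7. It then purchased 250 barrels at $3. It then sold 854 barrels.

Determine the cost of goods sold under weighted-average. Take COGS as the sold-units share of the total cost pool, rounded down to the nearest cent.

COGS = $4,110.48

Sale 1, sell 854: 854/1499 × $7,215.00 → $4,110.48
Ending inventory (cost pool remaining) = $3,104.52
Check: goods available $7,215.00 = COGS $4,110.48 + ending $3,104.52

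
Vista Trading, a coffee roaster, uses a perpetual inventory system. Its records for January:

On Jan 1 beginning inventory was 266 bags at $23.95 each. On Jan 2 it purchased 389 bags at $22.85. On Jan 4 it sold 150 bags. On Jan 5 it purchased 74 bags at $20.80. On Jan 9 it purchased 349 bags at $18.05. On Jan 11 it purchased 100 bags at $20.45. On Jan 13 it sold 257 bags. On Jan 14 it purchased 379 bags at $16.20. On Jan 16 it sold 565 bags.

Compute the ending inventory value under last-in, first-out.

Jan 4, 150 sold [LIFO — newest first]: 150 @ $22.85 = $3,427.50
Jan 13, 257 sold [LIFO — newest first]: 100 @ $20.45 + 157 @ $18.05 = $4,878.85
Jan 16, 565 sold [LIFO — newest first]: 379 @ $16.20 + 186 @ $18.05 = $9,497.10
Total COGS = $3,427.50 + $4,878.85 + $9,497.10 = $17,803.45
Ending inventory: 266 @ $23.95 + 239 @ $22.85 + 74 @ $20.80 + 6 @ $18.05 = $13,479.35
Check: goods available $31,282.80 = COGS $17,803.45 + ending $13,479.35

Ending inventory = $13,479.35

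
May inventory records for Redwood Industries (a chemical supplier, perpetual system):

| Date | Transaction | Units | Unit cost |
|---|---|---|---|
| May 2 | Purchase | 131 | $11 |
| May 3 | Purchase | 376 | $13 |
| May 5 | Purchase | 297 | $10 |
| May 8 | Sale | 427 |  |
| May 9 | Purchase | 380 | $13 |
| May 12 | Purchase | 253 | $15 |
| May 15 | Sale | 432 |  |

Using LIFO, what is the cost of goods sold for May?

COGS = $10,782

May 8, 427 sold [LIFO — newest first]: 297 @ $10 + 130 @ $13 = $4,660
May 15, 432 sold [LIFO — newest first]: 253 @ $15 + 179 @ $13 = $6,122
Total COGS = $4,660 + $6,122 = $10,782
Ending inventory: 131 @ $11 + 246 @ $13 + 201 @ $13 = $7,252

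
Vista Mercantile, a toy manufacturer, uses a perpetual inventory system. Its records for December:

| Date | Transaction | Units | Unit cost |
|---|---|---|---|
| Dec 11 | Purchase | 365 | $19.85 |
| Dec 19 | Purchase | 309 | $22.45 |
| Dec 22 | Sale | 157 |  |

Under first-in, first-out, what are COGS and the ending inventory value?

COGS = $3,116.45; ending inventory = $11,065.85

Dec 22, 157 sold [FIFO — oldest first]: 157 @ $19.85 = $3,116.45
Ending inventory: 208 @ $19.85 + 309 @ $22.45 = $11,065.85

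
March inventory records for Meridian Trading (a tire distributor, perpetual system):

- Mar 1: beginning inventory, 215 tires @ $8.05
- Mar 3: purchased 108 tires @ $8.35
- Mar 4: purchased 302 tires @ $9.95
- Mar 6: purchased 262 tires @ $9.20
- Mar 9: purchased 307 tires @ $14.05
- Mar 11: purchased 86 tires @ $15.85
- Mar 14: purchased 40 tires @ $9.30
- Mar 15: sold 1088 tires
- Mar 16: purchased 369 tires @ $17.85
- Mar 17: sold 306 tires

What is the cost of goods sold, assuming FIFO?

Mar 15, 1088 sold [FIFO — oldest first]: 215 @ $8.05 + 108 @ $8.35 + 302 @ $9.95 + 262 @ $9.20 + 201 @ $14.05 = $10,871.90
Mar 17, 306 sold [FIFO — oldest first]: 106 @ $14.05 + 86 @ $15.85 + 40 @ $9.30 + 74 @ $17.85 = $4,545.30
Total COGS = $10,871.90 + $4,545.30 = $15,417.20
Ending inventory: 295 @ $17.85 = $5,265.75
Check: goods available $20,682.95 = COGS $15,417.20 + ending $5,265.75

COGS = $15,417.20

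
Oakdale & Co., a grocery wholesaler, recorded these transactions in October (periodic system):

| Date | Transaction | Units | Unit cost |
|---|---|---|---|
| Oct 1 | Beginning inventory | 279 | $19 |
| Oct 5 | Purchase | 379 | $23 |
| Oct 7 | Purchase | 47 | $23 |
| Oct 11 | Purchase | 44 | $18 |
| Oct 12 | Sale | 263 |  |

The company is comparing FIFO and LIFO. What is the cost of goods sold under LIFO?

FIFO COGS: 263 @ $19 = $4,997
LIFO COGS: 44 @ $18 + 47 @ $23 + 172 @ $23 = $5,829

COGS = $5,829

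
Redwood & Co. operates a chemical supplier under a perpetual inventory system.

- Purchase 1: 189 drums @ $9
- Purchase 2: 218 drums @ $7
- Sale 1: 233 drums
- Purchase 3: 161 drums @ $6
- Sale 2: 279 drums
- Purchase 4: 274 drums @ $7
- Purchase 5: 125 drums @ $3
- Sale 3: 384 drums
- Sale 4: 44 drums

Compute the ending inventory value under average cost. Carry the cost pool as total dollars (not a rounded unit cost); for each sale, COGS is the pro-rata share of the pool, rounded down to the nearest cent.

Ending inventory = $159.34

After Purchase 1: 189 on hand, pool $1,701.00 (≈ $9.0000 each)
After Purchase 2: 407 on hand, pool $3,227.00 (≈ $7.9287 each)
Sale 1, sell 233: 233/407 × $3,227.00 → $1,847.39
After Purchase 3: 335 on hand, pool $2,345.61 (≈ $7.0018 each)
Sale 2, sell 279: 279/335 × $2,345.61 → $1,953.50
After Purchase 4: 330 on hand, pool $2,310.11 (≈ $7.0003 each)
After Purchase 5: 455 on hand, pool $2,685.11 (≈ $5.9013 each)
Sale 3, sell 384: 384/455 × $2,685.11 → $2,266.11
Sale 4, sell 44: 44/71 × $419.00 → $259.66
Total COGS = $1,847.39 + $1,953.50 + $2,266.11 + $259.66 = $6,326.66
Ending inventory (cost pool remaining) = $159.34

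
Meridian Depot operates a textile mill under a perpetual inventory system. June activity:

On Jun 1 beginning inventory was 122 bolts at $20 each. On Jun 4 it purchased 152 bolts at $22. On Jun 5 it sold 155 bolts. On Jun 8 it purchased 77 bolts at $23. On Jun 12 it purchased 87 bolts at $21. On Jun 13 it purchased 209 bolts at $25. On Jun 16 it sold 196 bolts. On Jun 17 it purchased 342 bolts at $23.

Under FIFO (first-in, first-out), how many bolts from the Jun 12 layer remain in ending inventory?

87

Jun 5, 155 sold [FIFO — oldest first]: 122 @ $20 + 33 @ $22 = $3,166
Jun 16, 196 sold [FIFO — oldest first]: 119 @ $22 + 77 @ $23 = $4,389
Total COGS = $3,166 + $4,389 = $7,555
Ending inventory: 87 @ $21 + 209 @ $25 + 342 @ $23 = $14,918
Check: goods available $22,473 = COGS $7,555 + ending $14,918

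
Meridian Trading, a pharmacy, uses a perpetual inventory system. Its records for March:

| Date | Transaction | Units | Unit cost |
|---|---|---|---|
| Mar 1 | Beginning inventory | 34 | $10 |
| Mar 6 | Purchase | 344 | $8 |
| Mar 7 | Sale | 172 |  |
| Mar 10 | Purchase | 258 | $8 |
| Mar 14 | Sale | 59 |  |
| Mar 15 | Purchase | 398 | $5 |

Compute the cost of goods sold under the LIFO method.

Mar 7, 172 sold [LIFO — newest first]: 172 @ $8 = $1,376
Mar 14, 59 sold [LIFO — newest first]: 59 @ $8 = $472
Total COGS = $1,376 + $472 = $1,848
Ending inventory: 34 @ $10 + 172 @ $8 + 199 @ $8 + 398 @ $5 = $5,298

COGS = $1,848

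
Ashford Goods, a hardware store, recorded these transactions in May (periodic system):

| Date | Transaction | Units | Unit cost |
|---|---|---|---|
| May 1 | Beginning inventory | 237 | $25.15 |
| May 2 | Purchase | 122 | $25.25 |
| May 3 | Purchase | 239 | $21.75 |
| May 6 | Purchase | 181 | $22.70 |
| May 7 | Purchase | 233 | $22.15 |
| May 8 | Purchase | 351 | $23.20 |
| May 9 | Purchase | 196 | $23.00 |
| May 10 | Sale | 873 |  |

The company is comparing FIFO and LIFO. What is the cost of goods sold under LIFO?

COGS = $19,923.25

FIFO COGS: 237 @ $25.15 + 122 @ $25.25 + 239 @ $21.75 + 181 @ $22.70 + 94 @ $22.15 = $20,430.10
LIFO COGS: 196 @ $23.00 + 351 @ $23.20 + 233 @ $22.15 + 93 @ $22.70 = $19,923.25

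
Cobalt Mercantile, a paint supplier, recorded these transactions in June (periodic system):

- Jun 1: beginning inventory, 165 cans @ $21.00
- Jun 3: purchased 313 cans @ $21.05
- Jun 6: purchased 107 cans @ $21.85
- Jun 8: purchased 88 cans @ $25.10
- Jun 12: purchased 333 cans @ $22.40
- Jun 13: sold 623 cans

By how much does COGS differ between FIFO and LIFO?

$660.30

FIFO COGS: 165 @ $21.00 + 313 @ $21.05 + 107 @ $21.85 + 38 @ $25.10 = $13,345.40
LIFO COGS: 333 @ $22.40 + 88 @ $25.10 + 107 @ $21.85 + 95 @ $21.05 = $14,005.70
Difference = |$13,345.40 − $14,005.70| = $660.30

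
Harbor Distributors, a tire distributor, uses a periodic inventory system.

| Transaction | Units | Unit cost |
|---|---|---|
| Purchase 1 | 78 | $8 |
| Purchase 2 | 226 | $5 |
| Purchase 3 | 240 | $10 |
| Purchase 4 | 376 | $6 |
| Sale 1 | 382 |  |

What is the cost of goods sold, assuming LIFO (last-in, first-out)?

COGS = $2,316

Sale 1 (382) [LIFO — newest first]: 376 @ $6 + 6 @ $10 = $2,316
Ending inventory: 78 @ $8 + 226 @ $5 + 234 @ $10 = $4,094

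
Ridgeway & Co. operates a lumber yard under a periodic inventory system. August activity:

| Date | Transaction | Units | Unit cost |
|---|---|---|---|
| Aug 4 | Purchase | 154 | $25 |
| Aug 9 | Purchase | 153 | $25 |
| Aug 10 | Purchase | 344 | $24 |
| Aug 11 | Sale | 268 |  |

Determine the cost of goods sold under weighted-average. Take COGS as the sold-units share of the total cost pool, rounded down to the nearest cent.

Aug 11, sell 268: 268/651 × $15,931.00 → $6,558.38
Ending inventory (cost pool remaining) = $9,372.62
Check: goods available $15,931.00 = COGS $6,558.38 + ending $9,372.62

COGS = $6,558.38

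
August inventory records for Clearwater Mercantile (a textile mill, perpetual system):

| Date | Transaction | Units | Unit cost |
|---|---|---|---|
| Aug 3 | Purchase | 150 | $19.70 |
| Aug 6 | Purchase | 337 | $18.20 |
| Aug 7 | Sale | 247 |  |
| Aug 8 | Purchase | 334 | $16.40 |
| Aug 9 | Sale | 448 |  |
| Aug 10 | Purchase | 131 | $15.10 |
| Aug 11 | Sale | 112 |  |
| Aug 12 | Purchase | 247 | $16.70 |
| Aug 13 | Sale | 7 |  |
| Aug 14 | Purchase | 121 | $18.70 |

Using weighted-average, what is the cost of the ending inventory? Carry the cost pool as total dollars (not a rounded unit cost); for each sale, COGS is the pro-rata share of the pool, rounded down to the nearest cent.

After Aug 3: 150 on hand, pool $2,955.00 (≈ $19.7000 each)
After Aug 6: 487 on hand, pool $9,088.40 (≈ $18.6620 each)
Aug 7, sell 247: 247/487 × $9,088.40 → $4,609.51
After Aug 8: 574 on hand, pool $9,956.49 (≈ $17.3458 each)
Aug 9, sell 448: 448/574 × $9,956.49 → $7,770.91
After Aug 10: 257 on hand, pool $4,163.68 (≈ $16.2011 each)
Aug 11, sell 112: 112/257 × $4,163.68 → $1,814.52
After Aug 12: 392 on hand, pool $6,474.06 (≈ $16.5155 each)
Aug 13, sell 7: 7/392 × $6,474.06 → $115.60
After Aug 14: 506 on hand, pool $8,621.16 (≈ $17.0379 each)
Total COGS = $4,609.51 + $7,770.91 + $1,814.52 + $115.60 = $14,310.54
Ending inventory (cost pool remaining) = $8,621.16
Check: goods available $22,931.70 = COGS $14,310.54 + ending $8,621.16

Ending inventory = $8,621.16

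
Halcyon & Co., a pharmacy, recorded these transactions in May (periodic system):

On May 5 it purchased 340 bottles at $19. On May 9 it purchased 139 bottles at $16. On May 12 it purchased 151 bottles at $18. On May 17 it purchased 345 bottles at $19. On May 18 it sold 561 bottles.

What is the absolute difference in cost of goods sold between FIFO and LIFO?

$153

FIFO COGS: 340 @ $19 + 139 @ $16 + 82 @ $18 = $10,160
LIFO COGS: 345 @ $19 + 151 @ $18 + 65 @ $16 = $10,313
Difference = |$10,160 − $10,313| = $153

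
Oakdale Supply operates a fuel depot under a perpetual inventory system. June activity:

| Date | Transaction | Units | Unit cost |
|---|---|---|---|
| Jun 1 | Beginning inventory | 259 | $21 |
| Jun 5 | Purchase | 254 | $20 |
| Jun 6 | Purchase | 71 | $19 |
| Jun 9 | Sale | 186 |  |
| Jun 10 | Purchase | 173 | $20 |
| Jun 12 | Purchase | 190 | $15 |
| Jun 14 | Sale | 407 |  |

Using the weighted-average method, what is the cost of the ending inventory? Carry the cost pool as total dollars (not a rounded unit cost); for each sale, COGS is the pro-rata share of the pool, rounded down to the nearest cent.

After Jun 1: 259 on hand, pool $5,439.00 (≈ $21.0000 each)
After Jun 5: 513 on hand, pool $10,519.00 (≈ $20.5049 each)
After Jun 6: 584 on hand, pool $11,868.00 (≈ $20.3219 each)
Jun 9, sell 186: 186/584 × $11,868.00 → $3,779.87
After Jun 10: 571 on hand, pool $11,548.13 (≈ $20.2244 each)
After Jun 12: 761 on hand, pool $14,398.13 (≈ $18.9200 each)
Jun 14, sell 407: 407/761 × $14,398.13 → $7,700.44
Total COGS = $3,779.87 + $7,700.44 = $11,480.31
Ending inventory (cost pool remaining) = $6,697.69
Check: goods available $18,178.00 = COGS $11,480.31 + ending $6,697.69

Ending inventory = $6,697.69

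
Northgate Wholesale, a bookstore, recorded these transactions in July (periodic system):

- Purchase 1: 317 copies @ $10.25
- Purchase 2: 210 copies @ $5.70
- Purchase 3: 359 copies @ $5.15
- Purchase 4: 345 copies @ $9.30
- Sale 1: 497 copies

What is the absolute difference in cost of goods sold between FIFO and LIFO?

$283.95

FIFO COGS: 317 @ $10.25 + 180 @ $5.70 = $4,275.25
LIFO COGS: 345 @ $9.30 + 152 @ $5.15 = $3,991.30
Difference = |$4,275.25 − $3,991.30| = $283.95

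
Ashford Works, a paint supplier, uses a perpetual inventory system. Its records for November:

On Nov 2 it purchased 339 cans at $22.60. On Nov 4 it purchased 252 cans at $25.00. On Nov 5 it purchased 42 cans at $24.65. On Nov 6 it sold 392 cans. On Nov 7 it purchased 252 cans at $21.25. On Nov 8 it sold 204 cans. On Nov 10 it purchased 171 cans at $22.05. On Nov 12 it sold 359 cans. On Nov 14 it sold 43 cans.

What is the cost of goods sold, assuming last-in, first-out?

Nov 6, 392 sold [LIFO — newest first]: 42 @ $24.65 + 252 @ $25.00 + 98 @ $22.60 = $9,550.10
Nov 8, 204 sold [LIFO — newest first]: 204 @ $21.25 = $4,335.00
Nov 12, 359 sold [LIFO — newest first]: 171 @ $22.05 + 48 @ $21.25 + 140 @ $22.60 = $7,954.55
Nov 14, 43 sold [LIFO — newest first]: 43 @ $22.60 = $971.80
Total COGS = $9,550.10 + $4,335.00 + $7,954.55 + $971.80 = $22,811.45
Ending inventory: 58 @ $22.60 = $1,310.80

COGS = $22,811.45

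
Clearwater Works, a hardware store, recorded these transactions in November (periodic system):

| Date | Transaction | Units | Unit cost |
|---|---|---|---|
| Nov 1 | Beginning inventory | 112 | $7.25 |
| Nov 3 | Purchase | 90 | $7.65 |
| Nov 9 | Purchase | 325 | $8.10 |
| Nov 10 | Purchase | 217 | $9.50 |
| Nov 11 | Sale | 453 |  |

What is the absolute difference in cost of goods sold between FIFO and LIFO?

FIFO COGS: 112 @ $7.25 + 90 @ $7.65 + 251 @ $8.10 = $3,533.60
LIFO COGS: 217 @ $9.50 + 236 @ $8.10 = $3,973.10
Difference = |$3,533.60 − $3,973.10| = $439.50

$439.50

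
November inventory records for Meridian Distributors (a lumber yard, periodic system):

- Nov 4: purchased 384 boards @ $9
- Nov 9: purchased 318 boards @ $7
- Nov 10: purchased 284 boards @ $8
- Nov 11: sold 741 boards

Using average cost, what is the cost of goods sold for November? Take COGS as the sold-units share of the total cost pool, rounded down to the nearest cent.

COGS = $5,977.60

Nov 11, sell 741: 741/986 × $7,954.00 → $5,977.60
Ending inventory (cost pool remaining) = $1,976.40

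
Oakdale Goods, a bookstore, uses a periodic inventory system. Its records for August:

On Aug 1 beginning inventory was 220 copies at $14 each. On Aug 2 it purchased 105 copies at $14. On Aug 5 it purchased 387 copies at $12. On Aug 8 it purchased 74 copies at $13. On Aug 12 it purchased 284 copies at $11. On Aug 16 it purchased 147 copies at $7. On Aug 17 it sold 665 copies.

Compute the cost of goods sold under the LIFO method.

Aug 17, 665 sold [LIFO — newest first]: 147 @ $7 + 284 @ $11 + 74 @ $13 + 160 @ $12 = $7,035
Ending inventory: 220 @ $14 + 105 @ $14 + 227 @ $12 = $7,274

COGS = $7,035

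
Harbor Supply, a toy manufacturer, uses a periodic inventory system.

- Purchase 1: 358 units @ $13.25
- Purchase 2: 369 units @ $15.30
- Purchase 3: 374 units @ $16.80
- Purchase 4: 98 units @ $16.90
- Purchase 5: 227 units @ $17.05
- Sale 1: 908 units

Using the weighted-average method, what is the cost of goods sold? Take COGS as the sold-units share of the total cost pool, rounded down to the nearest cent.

COGS = $14,135.09

Sale 1, sell 908: 908/1426 × $22,198.95 → $14,135.09
Ending inventory (cost pool remaining) = $8,063.86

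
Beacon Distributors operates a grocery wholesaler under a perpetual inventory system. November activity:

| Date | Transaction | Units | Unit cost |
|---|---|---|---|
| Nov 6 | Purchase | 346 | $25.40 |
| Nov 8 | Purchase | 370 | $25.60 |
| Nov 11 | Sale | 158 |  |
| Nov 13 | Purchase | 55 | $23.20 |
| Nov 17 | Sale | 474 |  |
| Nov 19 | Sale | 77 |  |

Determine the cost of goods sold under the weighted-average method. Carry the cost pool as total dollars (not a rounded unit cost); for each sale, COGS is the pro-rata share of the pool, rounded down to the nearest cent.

After Nov 6: 346 on hand, pool $8,788.40 (≈ $25.4000 each)
After Nov 8: 716 on hand, pool $18,260.40 (≈ $25.5034 each)
Nov 11, sell 158: 158/716 × $18,260.40 → $4,029.52
After Nov 13: 613 on hand, pool $15,506.88 (≈ $25.2967 each)
Nov 17, sell 474: 474/613 × $15,506.88 → $11,990.63
Nov 19, sell 77: 77/139 × $3,516.25 → $1,947.85
Total COGS = $4,029.52 + $11,990.63 + $1,947.85 = $17,968.00
Ending inventory (cost pool remaining) = $1,568.40

COGS = $17,968.00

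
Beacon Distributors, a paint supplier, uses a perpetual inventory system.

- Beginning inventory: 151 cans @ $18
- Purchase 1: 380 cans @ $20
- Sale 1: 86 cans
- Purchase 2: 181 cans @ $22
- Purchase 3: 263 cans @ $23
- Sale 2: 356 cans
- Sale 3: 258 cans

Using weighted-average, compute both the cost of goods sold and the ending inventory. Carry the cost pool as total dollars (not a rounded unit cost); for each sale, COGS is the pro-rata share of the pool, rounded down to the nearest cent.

After Beginning: 151 on hand, pool $2,718.00 (≈ $18.0000 each)
After Purchase 1: 531 on hand, pool $10,318.00 (≈ $19.4313 each)
Sale 1, sell 86: 86/531 × $10,318.00 → $1,671.08
After Purchase 2: 626 on hand, pool $12,628.92 (≈ $20.1740 each)
After Purchase 3: 889 on hand, pool $18,677.92 (≈ $21.0100 each)
Sale 2, sell 356: 356/889 × $18,677.92 → $7,479.57
Sale 3, sell 258: 258/533 × $11,198.35 → $5,420.58
Total COGS = $1,671.08 + $7,479.57 + $5,420.58 = $14,571.23
Ending inventory (cost pool remaining) = $5,777.77
Check: goods available $20,349.00 = COGS $14,571.23 + ending $5,777.77

COGS = $14,571.23; ending inventory = $5,777.77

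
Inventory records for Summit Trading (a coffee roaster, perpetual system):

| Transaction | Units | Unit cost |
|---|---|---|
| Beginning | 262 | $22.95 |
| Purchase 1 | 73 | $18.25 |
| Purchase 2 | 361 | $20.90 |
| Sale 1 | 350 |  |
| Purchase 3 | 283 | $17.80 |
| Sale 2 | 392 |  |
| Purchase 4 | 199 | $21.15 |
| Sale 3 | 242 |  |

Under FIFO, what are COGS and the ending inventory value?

Sale 1 (350) [FIFO — oldest first]: 262 @ $22.95 + 73 @ $18.25 + 15 @ $20.90 = $7,658.65
Sale 2 (392) [FIFO — oldest first]: 346 @ $20.90 + 46 @ $17.80 = $8,050.20
Sale 3 (242) [FIFO — oldest first]: 237 @ $17.80 + 5 @ $21.15 = $4,324.35
Total COGS = $7,658.65 + $8,050.20 + $4,324.35 = $20,033.20
Ending inventory: 194 @ $21.15 = $4,103.10

COGS = $20,033.20; ending inventory = $4,103.10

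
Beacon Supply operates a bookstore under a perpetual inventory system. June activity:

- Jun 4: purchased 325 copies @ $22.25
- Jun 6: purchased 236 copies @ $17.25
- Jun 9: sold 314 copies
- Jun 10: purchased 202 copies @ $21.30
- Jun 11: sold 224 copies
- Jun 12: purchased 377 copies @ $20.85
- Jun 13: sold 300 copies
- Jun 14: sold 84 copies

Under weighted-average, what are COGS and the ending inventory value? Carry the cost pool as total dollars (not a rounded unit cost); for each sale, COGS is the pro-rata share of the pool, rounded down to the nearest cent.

COGS = $18,935.02; ending inventory = $4,530.28

After Jun 4: 325 on hand, pool $7,231.25 (≈ $22.2500 each)
After Jun 6: 561 on hand, pool $11,302.25 (≈ $20.1466 each)
Jun 9, sell 314: 314/561 × $11,302.25 → $6,326.03
After Jun 10: 449 on hand, pool $9,278.82 (≈ $20.6655 each)
Jun 11, sell 224: 224/449 × $9,278.82 → $4,629.07
After Jun 12: 602 on hand, pool $12,510.20 (≈ $20.7811 each)
Jun 13, sell 300: 300/602 × $12,510.20 → $6,234.31
Jun 14, sell 84: 84/302 × $6,275.89 → $1,745.61
Total COGS = $6,326.03 + $4,629.07 + $6,234.31 + $1,745.61 = $18,935.02
Ending inventory (cost pool remaining) = $4,530.28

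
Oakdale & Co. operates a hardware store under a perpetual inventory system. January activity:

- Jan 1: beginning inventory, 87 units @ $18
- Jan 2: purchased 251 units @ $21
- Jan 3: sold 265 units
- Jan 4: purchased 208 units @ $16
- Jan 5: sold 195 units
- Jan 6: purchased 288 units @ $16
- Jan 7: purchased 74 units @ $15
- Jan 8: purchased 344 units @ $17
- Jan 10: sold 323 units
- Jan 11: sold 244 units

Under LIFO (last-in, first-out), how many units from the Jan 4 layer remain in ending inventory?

13

Jan 3, 265 sold [LIFO — newest first]: 251 @ $21 + 14 @ $18 = $5,523
Jan 5, 195 sold [LIFO — newest first]: 195 @ $16 = $3,120
Jan 10, 323 sold [LIFO — newest first]: 323 @ $17 = $5,491
Jan 11, 244 sold [LIFO — newest first]: 21 @ $17 + 74 @ $15 + 149 @ $16 = $3,851
Total COGS = $5,523 + $3,120 + $5,491 + $3,851 = $17,985
Ending inventory: 73 @ $18 + 13 @ $16 + 139 @ $16 = $3,746
Check: goods available $21,731 = COGS $17,985 + ending $3,746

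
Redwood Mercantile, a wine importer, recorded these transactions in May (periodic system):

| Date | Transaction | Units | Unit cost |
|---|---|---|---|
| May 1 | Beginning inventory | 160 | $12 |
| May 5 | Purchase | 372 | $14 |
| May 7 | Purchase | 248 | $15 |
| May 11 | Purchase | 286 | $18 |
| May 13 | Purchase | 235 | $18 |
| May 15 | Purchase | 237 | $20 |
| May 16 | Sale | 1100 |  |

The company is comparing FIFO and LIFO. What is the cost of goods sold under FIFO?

COGS = $16,608

FIFO COGS: 160 @ $12 + 372 @ $14 + 248 @ $15 + 286 @ $18 + 34 @ $18 = $16,608
LIFO COGS: 237 @ $20 + 235 @ $18 + 286 @ $18 + 248 @ $15 + 94 @ $14 = $19,154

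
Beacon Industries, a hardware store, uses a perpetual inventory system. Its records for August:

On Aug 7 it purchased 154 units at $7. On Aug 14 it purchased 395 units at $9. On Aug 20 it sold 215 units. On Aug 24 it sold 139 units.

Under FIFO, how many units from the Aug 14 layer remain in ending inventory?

Aug 20, 215 sold [FIFO — oldest first]: 154 @ $7 + 61 @ $9 = $1,627
Aug 24, 139 sold [FIFO — oldest first]: 139 @ $9 = $1,251
Total COGS = $1,627 + $1,251 = $2,878
Ending inventory: 195 @ $9 = $1,755

195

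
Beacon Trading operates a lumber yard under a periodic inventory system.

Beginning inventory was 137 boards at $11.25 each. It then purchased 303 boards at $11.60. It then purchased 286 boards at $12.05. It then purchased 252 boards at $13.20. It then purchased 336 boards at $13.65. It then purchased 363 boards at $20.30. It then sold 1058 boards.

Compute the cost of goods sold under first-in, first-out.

COGS = $12,920.75

Sale 1 (1058) [FIFO — oldest first]: 137 @ $11.25 + 303 @ $11.60 + 286 @ $12.05 + 252 @ $13.20 + 80 @ $13.65 = $12,920.75
Ending inventory: 256 @ $13.65 + 363 @ $20.30 = $10,863.30
Check: goods available $23,784.05 = COGS $12,920.75 + ending $10,863.30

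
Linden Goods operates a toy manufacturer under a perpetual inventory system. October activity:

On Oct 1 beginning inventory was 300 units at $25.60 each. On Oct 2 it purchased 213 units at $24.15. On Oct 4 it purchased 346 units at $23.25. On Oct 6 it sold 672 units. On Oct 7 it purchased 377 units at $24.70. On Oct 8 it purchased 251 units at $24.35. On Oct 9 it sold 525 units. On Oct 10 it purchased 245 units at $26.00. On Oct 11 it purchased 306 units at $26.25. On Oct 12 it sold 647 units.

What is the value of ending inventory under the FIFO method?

Oct 6, 672 sold [FIFO — oldest first]: 300 @ $25.60 + 213 @ $24.15 + 159 @ $23.25 = $16,520.70
Oct 9, 525 sold [FIFO — oldest first]: 187 @ $23.25 + 338 @ $24.70 = $12,696.35
Oct 12, 647 sold [FIFO — oldest first]: 39 @ $24.70 + 251 @ $24.35 + 245 @ $26.00 + 112 @ $26.25 = $16,385.15
Total COGS = $16,520.70 + $12,696.35 + $16,385.15 = $45,602.20
Ending inventory: 194 @ $26.25 = $5,092.50

Ending inventory = $5,092.50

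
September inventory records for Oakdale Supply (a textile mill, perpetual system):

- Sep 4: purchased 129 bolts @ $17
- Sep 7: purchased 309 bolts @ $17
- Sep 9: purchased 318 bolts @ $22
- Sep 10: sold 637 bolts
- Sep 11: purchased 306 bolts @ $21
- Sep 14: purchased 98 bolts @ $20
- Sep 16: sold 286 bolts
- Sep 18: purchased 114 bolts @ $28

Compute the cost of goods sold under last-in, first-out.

Sep 10, 637 sold [LIFO — newest first]: 318 @ $22 + 309 @ $17 + 10 @ $17 = $12,419
Sep 16, 286 sold [LIFO — newest first]: 98 @ $20 + 188 @ $21 = $5,908
Total COGS = $12,419 + $5,908 = $18,327
Ending inventory: 119 @ $17 + 118 @ $21 + 114 @ $28 = $7,693

COGS = $18,327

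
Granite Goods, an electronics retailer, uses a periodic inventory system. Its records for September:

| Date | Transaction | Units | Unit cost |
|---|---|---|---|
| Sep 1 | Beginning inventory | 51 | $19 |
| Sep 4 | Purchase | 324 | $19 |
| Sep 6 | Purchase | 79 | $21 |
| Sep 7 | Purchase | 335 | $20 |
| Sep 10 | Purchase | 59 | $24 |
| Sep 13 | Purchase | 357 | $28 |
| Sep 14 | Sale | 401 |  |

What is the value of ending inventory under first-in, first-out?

Sep 14, 401 sold [FIFO — oldest first]: 51 @ $19 + 324 @ $19 + 26 @ $21 = $7,671
Ending inventory: 53 @ $21 + 335 @ $20 + 59 @ $24 + 357 @ $28 = $19,225
Check: goods available $26,896 = COGS $7,671 + ending $19,225

Ending inventory = $19,225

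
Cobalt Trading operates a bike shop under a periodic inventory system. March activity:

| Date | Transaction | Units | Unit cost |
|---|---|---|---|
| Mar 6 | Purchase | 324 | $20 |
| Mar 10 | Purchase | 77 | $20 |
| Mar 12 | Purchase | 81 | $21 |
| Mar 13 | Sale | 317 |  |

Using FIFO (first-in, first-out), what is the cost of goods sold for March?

Mar 13, 317 sold [FIFO — oldest first]: 317 @ $20 = $6,340
Ending inventory: 7 @ $20 + 77 @ $20 + 81 @ $21 = $3,381

COGS = $6,340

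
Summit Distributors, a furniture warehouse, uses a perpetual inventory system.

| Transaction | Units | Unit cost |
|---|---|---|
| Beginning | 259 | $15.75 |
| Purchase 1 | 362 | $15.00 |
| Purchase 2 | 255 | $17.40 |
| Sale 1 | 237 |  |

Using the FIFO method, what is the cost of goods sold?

COGS = $3,732.75

Sale 1 (237) [FIFO — oldest first]: 237 @ $15.75 = $3,732.75
Ending inventory: 22 @ $15.75 + 362 @ $15.00 + 255 @ $17.40 = $10,213.50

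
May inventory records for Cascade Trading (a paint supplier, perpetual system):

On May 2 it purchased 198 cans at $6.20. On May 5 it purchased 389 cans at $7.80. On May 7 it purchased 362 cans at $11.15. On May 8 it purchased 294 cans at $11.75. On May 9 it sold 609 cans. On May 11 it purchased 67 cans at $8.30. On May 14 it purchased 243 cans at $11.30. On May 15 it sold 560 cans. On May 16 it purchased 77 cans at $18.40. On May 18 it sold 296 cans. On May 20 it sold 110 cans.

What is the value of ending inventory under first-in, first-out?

Ending inventory = $1,012.00

May 9, 609 sold [FIFO — oldest first]: 198 @ $6.20 + 389 @ $7.80 + 22 @ $11.15 = $4,507.10
May 15, 560 sold [FIFO — oldest first]: 340 @ $11.15 + 220 @ $11.75 = $6,376.00
May 18, 296 sold [FIFO — oldest first]: 74 @ $11.75 + 67 @ $8.30 + 155 @ $11.30 = $3,177.10
May 20, 110 sold [FIFO — oldest first]: 88 @ $11.30 + 22 @ $18.40 = $1,399.20
Total COGS = $4,507.10 + $6,376.00 + $3,177.10 + $1,399.20 = $15,459.40
Ending inventory: 55 @ $18.40 = $1,012.00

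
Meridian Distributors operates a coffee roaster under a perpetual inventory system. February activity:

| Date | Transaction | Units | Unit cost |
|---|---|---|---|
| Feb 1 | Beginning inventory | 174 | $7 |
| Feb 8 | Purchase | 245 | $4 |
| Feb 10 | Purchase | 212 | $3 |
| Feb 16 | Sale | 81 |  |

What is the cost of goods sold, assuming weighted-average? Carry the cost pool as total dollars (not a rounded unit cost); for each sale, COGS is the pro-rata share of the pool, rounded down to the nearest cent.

After Feb 1: 174 on hand, pool $1,218.00 (≈ $7.0000 each)
After Feb 8: 419 on hand, pool $2,198.00 (≈ $5.2458 each)
After Feb 10: 631 on hand, pool $2,834.00 (≈ $4.4913 each)
Feb 16, sell 81: 81/631 × $2,834.00 → $363.79
Ending inventory (cost pool remaining) = $2,470.21
Check: goods available $2,834.00 = COGS $363.79 + ending $2,470.21

COGS = $363.79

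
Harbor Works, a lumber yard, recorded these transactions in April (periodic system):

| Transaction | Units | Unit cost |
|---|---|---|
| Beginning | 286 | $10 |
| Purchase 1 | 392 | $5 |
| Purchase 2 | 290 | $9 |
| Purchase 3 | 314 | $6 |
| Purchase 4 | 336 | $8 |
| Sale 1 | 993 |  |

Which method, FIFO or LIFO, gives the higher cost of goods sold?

FIFO COGS: 286 @ $10 + 392 @ $5 + 290 @ $9 + 25 @ $6 = $7,580
LIFO COGS: 336 @ $8 + 314 @ $6 + 290 @ $9 + 53 @ $5 = $7,447

FIFO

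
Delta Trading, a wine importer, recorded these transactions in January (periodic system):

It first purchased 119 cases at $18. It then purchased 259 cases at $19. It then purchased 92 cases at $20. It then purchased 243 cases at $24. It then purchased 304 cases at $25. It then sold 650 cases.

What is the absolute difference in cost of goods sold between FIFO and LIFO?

$2,258

FIFO COGS: 119 @ $18 + 259 @ $19 + 92 @ $20 + 180 @ $24 = $13,223
LIFO COGS: 304 @ $25 + 243 @ $24 + 92 @ $20 + 11 @ $19 = $15,481
Difference = |$13,223 − $15,481| = $2,258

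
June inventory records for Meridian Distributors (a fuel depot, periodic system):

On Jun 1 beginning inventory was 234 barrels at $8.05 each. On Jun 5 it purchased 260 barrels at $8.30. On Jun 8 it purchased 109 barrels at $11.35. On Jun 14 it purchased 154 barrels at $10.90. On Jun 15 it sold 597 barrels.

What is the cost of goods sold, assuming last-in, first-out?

COGS = $5,669.45

Jun 15, 597 sold [LIFO — newest first]: 154 @ $10.90 + 109 @ $11.35 + 260 @ $8.30 + 74 @ $8.05 = $5,669.45
Ending inventory: 160 @ $8.05 = $1,288.00
Check: goods available $6,957.45 = COGS $5,669.45 + ending $1,288.00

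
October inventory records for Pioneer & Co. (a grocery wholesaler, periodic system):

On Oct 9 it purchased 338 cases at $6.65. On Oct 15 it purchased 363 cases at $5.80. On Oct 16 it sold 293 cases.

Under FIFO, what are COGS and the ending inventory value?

Oct 16, 293 sold [FIFO — oldest first]: 293 @ $6.65 = $1,948.45
Ending inventory: 45 @ $6.65 + 363 @ $5.80 = $2,404.65

COGS = $1,948.45; ending inventory = $2,404.65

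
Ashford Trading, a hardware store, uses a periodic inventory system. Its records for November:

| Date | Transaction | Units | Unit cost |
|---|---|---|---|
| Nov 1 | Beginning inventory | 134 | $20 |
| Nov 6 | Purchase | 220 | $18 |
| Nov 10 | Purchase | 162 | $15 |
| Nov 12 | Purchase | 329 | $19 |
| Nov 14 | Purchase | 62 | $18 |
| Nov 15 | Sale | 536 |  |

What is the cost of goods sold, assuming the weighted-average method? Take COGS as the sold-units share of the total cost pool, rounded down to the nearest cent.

Nov 15, sell 536: 536/907 × $16,437.00 → $9,713.59
Ending inventory (cost pool remaining) = $6,723.41
Check: goods available $16,437.00 = COGS $9,713.59 + ending $6,723.41

COGS = $9,713.59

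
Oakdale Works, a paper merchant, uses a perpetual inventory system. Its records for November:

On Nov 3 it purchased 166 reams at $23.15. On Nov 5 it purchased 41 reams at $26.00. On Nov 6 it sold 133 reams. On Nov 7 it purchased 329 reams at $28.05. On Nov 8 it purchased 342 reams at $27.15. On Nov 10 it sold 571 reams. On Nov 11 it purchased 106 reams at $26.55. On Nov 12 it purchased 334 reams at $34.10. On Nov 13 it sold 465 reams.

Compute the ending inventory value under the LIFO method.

Nov 6, 133 sold [LIFO — newest first]: 41 @ $26.00 + 92 @ $23.15 = $3,195.80
Nov 10, 571 sold [LIFO — newest first]: 342 @ $27.15 + 229 @ $28.05 = $15,708.75
Nov 13, 465 sold [LIFO — newest first]: 334 @ $34.10 + 106 @ $26.55 + 25 @ $28.05 = $14,904.95
Total COGS = $3,195.80 + $15,708.75 + $14,904.95 = $33,809.50
Ending inventory: 74 @ $23.15 + 75 @ $28.05 = $3,816.85
Check: goods available $37,626.35 = COGS $33,809.50 + ending $3,816.85

Ending inventory = $3,816.85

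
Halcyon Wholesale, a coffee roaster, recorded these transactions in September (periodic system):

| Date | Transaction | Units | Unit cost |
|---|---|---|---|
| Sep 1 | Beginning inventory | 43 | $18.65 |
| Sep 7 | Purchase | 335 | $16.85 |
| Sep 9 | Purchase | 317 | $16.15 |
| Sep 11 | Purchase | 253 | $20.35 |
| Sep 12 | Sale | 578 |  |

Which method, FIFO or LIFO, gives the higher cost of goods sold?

FIFO COGS: 43 @ $18.65 + 335 @ $16.85 + 200 @ $16.15 = $9,676.70
LIFO COGS: 253 @ $20.35 + 317 @ $16.15 + 8 @ $16.85 = $10,402.90

LIFO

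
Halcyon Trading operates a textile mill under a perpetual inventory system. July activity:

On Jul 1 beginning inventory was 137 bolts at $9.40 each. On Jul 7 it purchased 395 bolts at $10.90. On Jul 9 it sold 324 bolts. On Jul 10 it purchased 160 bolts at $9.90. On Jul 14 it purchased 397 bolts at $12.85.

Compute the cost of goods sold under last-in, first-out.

COGS = $3,531.60

Jul 9, 324 sold [LIFO — newest first]: 324 @ $10.90 = $3,531.60
Ending inventory: 137 @ $9.40 + 71 @ $10.90 + 160 @ $9.90 + 397 @ $12.85 = $8,747.15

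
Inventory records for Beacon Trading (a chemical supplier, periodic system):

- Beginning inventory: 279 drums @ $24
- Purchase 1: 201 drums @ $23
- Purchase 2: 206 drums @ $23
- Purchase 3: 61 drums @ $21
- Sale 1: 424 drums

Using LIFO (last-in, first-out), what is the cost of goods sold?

Sale 1 (424) [LIFO — newest first]: 61 @ $21 + 206 @ $23 + 157 @ $23 = $9,630
Ending inventory: 279 @ $24 + 44 @ $23 = $7,708

COGS = $9,630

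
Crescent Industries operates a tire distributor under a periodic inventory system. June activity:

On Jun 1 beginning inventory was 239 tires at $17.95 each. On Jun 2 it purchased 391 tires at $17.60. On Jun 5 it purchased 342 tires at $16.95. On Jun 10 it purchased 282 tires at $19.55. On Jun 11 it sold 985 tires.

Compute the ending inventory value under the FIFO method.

Ending inventory = $5,258.95

Jun 11, 985 sold [FIFO — oldest first]: 239 @ $17.95 + 391 @ $17.60 + 342 @ $16.95 + 13 @ $19.55 = $17,222.70
Ending inventory: 269 @ $19.55 = $5,258.95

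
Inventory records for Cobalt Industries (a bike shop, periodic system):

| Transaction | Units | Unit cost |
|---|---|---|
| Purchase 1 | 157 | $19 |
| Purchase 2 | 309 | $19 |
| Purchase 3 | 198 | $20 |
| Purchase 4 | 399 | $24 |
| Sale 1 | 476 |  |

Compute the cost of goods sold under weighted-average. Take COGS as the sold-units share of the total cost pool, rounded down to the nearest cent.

COGS = $10,026.00

Sale 1, sell 476: 476/1063 × $22,390.00 → $10,026.00
Ending inventory (cost pool remaining) = $12,364.00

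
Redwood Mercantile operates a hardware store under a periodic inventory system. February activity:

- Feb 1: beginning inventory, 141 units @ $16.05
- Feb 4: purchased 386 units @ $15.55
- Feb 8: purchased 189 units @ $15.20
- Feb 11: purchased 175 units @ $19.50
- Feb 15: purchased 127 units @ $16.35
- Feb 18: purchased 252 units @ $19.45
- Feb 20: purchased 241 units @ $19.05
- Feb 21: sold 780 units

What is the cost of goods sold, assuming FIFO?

Feb 21, 780 sold [FIFO — oldest first]: 141 @ $16.05 + 386 @ $15.55 + 189 @ $15.20 + 64 @ $19.50 = $12,386.15
Ending inventory: 111 @ $19.50 + 127 @ $16.35 + 252 @ $19.45 + 241 @ $19.05 = $13,733.40

COGS = $12,386.15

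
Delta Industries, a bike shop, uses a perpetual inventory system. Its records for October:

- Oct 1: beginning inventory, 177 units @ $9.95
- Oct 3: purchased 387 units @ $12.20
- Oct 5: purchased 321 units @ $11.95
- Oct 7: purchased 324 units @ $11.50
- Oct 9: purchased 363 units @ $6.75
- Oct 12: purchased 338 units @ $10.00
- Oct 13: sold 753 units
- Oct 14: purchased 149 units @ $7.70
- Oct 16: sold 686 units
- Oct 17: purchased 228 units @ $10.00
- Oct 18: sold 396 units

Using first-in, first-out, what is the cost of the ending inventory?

Oct 13, 753 sold [FIFO — oldest first]: 177 @ $9.95 + 387 @ $12.20 + 189 @ $11.95 = $8,741.10
Oct 16, 686 sold [FIFO — oldest first]: 132 @ $11.95 + 324 @ $11.50 + 230 @ $6.75 = $6,855.90
Oct 18, 396 sold [FIFO — oldest first]: 133 @ $6.75 + 263 @ $10.00 = $3,527.75
Total COGS = $8,741.10 + $6,855.90 + $3,527.75 = $19,124.75
Ending inventory: 75 @ $10.00 + 149 @ $7.70 + 228 @ $10.00 = $4,177.30

Ending inventory = $4,177.30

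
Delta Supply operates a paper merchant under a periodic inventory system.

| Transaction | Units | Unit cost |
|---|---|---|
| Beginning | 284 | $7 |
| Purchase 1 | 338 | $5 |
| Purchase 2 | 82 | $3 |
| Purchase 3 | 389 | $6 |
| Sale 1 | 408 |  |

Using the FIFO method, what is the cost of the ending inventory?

Sale 1 (408) [FIFO — oldest first]: 284 @ $7 + 124 @ $5 = $2,608
Ending inventory: 214 @ $5 + 82 @ $3 + 389 @ $6 = $3,650

Ending inventory = $3,650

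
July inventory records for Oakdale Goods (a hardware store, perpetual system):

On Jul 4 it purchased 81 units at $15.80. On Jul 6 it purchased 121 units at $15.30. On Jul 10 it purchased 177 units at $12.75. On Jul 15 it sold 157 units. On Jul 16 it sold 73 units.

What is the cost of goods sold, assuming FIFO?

Jul 15, 157 sold [FIFO — oldest first]: 81 @ $15.80 + 76 @ $15.30 = $2,442.60
Jul 16, 73 sold [FIFO — oldest first]: 45 @ $15.30 + 28 @ $12.75 = $1,045.50
Total COGS = $2,442.60 + $1,045.50 = $3,488.10
Ending inventory: 149 @ $12.75 = $1,899.75

COGS = $3,488.10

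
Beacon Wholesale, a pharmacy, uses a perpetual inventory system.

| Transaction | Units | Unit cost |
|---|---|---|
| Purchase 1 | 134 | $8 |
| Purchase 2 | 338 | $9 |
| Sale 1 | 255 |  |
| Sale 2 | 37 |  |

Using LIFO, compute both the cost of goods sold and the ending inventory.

Sale 1 (255) [LIFO — newest first]: 255 @ $9 = $2,295
Sale 2 (37) [LIFO — newest first]: 37 @ $9 = $333
Total COGS = $2,295 + $333 = $2,628
Ending inventory: 134 @ $8 + 46 @ $9 = $1,486

COGS = $2,628; ending inventory = $1,486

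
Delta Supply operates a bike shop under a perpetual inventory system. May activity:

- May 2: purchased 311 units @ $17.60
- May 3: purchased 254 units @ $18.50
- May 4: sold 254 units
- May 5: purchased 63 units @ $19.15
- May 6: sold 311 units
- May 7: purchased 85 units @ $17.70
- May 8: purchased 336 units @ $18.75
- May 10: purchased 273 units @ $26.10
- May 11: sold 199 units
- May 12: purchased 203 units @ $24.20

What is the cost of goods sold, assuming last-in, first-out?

May 4, 254 sold [LIFO — newest first]: 254 @ $18.50 = $4,699.00
May 6, 311 sold [LIFO — newest first]: 63 @ $19.15 + 248 @ $17.60 = $5,571.25
May 11, 199 sold [LIFO — newest first]: 199 @ $26.10 = $5,193.90
Total COGS = $4,699.00 + $5,571.25 + $5,193.90 = $15,464.15
Ending inventory: 63 @ $17.60 + 85 @ $17.70 + 336 @ $18.75 + 74 @ $26.10 + 203 @ $24.20 = $15,757.30
Check: goods available $31,221.45 = COGS $15,464.15 + ending $15,757.30

COGS = $15,464.15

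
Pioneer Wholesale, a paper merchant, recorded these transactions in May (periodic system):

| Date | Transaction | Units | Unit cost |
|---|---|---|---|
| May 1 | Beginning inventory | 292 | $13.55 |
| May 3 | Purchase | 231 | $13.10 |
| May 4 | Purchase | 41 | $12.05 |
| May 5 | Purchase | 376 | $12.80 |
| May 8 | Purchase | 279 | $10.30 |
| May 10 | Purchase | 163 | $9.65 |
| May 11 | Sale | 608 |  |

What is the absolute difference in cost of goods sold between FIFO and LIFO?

FIFO COGS: 292 @ $13.55 + 231 @ $13.10 + 41 @ $12.05 + 44 @ $12.80 = $8,039.95
LIFO COGS: 163 @ $9.65 + 279 @ $10.30 + 166 @ $12.80 = $6,571.45
Difference = |$8,039.95 − $6,571.45| = $1,468.50

$1,468.50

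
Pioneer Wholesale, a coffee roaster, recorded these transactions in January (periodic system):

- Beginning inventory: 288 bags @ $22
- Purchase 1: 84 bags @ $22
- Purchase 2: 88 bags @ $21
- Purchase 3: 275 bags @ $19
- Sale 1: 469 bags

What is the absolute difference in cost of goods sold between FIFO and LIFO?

FIFO COGS: 288 @ $22 + 84 @ $22 + 88 @ $21 + 9 @ $19 = $10,203
LIFO COGS: 275 @ $19 + 88 @ $21 + 84 @ $22 + 22 @ $22 = $9,405
Difference = |$10,203 − $9,405| = $798

$798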